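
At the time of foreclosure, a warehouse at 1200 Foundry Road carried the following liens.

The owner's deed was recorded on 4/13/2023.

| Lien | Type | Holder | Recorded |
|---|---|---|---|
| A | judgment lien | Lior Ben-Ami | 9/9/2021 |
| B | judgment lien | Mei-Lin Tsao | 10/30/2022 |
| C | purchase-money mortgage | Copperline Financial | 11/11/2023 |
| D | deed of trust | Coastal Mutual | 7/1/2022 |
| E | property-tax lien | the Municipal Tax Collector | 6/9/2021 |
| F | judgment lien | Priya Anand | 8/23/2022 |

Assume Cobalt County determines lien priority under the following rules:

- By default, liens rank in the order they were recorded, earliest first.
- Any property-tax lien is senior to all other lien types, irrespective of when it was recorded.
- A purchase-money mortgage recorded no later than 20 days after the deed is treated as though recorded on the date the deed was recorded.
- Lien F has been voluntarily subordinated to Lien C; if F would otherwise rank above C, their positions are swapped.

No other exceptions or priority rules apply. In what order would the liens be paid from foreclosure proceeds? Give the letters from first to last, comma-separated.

E, A, D, C, B, F

Adjusting effective dates: C was recorded 212 days after the deed, outside the 20-day window, so it keeps its recording date.
E is a property-tax lien, so it outranks all other liens regardless of date.
Remaining liens by effective date: A (9/9/2021), D (7/1/2022), F (8/23/2022), B (10/30/2022), C (11/11/2023).
The subordination applies — F was senior to C — so F and C swap.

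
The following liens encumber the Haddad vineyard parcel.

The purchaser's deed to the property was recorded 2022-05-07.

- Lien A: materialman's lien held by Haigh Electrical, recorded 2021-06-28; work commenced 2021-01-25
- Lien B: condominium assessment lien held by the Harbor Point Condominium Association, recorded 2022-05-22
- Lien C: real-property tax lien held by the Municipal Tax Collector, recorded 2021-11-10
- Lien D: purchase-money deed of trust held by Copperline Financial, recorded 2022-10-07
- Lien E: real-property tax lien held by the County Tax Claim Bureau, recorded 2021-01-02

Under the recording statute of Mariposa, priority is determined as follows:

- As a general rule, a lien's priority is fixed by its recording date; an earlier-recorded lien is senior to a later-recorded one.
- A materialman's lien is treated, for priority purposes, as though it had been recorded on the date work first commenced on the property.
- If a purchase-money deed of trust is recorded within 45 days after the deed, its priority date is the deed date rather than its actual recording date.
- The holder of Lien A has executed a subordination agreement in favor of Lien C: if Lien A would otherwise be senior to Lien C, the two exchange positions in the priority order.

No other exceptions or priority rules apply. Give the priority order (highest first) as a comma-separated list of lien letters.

Effective dates: A's effective date is 2021-01-25, when work began; D missed the 45-day window (153 days after the deed), so its recording date stands.
By effective date, earliest first: E (2021-01-02), A (2021-01-25), C (2021-11-10), B (2022-05-22), D (2022-10-07).
A would otherwise be senior to C, so under the subordination agreement A and C exchange positions.

E, C, A, B, D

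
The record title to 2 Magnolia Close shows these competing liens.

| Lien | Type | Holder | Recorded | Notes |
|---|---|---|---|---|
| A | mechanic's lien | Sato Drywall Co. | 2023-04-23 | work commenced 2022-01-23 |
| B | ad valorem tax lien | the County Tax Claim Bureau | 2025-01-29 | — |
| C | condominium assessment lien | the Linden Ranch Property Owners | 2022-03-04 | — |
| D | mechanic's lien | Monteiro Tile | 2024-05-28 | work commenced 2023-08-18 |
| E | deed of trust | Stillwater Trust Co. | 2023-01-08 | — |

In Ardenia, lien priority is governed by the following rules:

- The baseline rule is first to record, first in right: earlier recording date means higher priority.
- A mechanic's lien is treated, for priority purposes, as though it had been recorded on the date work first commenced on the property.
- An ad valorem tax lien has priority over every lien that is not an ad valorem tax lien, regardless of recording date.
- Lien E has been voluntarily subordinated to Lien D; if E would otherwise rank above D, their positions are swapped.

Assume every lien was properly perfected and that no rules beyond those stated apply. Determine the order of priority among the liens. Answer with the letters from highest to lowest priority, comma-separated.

Adjusting effective dates: A relates back to 2022-01-23 (work commenced); D relates back to 2023-08-18 (work commenced).
B is an ad valorem tax lien, so it outranks all other liens regardless of date.
Ordering the rest by effective date: A (2022-01-23), C (2022-03-04), E (2023-01-08), D (2023-08-18).
The subordination applies — E was senior to D — so E and D swap.

B, A, C, D, E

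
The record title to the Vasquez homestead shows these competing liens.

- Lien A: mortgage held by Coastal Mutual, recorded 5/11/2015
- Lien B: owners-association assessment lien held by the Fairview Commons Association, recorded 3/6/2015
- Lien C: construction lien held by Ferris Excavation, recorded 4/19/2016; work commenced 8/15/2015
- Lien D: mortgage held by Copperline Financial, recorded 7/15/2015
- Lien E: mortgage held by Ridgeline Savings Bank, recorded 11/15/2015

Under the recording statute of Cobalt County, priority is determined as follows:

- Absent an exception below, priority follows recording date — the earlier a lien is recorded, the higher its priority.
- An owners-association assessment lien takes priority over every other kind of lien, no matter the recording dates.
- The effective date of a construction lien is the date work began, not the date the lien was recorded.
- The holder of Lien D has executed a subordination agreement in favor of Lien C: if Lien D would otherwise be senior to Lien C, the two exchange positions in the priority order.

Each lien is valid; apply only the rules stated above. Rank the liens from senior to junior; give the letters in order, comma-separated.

B, A, C, D, E

First, effective dates: C's effective date is 8/15/2015, when work began.
As an owners-association assessment lien, B is senior to every other lien.
Among the remaining liens, by effective date: A (5/11/2015), D (7/15/2015), C (8/15/2015), E (11/15/2015).
Because D would otherwise rank above C, the subordination swaps them.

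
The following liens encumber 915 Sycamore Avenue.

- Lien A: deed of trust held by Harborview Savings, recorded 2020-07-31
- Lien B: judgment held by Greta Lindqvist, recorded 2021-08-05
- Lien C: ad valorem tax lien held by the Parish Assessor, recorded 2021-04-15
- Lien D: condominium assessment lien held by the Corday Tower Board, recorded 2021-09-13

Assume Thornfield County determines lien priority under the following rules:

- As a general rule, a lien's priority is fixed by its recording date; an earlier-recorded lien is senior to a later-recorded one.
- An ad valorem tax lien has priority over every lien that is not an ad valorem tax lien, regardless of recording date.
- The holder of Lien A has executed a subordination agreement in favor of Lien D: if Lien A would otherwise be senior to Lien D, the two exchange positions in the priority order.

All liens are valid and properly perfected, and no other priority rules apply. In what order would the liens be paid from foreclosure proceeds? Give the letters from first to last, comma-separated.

As an ad valorem tax lien, C is senior to every other lien.
Ordering the rest by effective date: A (2020-07-31), B (2021-08-05), D (2021-09-13).
The subordination applies — A was senior to D — so A and D swap.

C, D, B, A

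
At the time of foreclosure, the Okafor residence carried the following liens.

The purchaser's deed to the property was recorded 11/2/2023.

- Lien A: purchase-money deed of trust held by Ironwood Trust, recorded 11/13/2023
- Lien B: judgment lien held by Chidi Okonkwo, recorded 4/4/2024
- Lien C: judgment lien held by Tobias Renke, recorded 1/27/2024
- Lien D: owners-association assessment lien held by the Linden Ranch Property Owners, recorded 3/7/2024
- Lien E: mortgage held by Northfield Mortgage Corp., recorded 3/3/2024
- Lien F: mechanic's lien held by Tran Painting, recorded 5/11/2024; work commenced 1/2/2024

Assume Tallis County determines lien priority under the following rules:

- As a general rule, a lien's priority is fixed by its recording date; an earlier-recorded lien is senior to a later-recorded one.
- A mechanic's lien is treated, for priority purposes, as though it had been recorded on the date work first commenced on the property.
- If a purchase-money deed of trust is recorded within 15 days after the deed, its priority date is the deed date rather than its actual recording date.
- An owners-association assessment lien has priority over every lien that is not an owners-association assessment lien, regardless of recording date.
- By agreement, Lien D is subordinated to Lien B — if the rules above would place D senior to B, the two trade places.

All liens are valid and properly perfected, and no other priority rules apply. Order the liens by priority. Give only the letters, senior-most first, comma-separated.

Effective dates after the stated exceptions: A was recorded within the 15-day window, so its effective date is the deed date 11/2/2023; F relates back to 1/2/2024 (work commenced).
As an owners-association assessment lien, D is senior to every other lien.
The other liens, earliest effective date first: A (11/2/2023), F (1/2/2024), C (1/27/2024), E (3/3/2024), B (4/4/2024).
Because D would otherwise rank above B, the subordination swaps them.

B, A, F, C, E, D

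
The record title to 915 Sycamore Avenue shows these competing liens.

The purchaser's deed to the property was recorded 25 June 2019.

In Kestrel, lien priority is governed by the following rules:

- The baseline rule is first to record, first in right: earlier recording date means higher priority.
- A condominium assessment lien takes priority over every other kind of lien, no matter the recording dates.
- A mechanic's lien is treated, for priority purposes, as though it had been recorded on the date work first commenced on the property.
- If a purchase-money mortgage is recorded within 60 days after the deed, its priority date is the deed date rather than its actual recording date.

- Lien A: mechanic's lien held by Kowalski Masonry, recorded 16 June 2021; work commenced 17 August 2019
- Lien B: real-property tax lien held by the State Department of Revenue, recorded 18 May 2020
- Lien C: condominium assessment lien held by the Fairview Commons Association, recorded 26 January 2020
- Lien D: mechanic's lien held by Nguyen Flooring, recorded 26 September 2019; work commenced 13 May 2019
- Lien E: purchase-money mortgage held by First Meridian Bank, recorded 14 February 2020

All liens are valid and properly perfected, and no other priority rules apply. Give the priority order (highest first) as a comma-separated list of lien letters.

First, effective dates: A relates back to 17 August 2019 (work commenced); D relates back to 13 May 2019 (work commenced); E was recorded 234 days after the deed, outside the 60-day window, so it keeps its recording date.
C, as a condominium assessment lien, has superpriority and ranks first.
Ordering the rest by effective date: D (13 May 2019), A (17 August 2019), E (14 February 2020), B (18 May 2020).

C, D, A, E, B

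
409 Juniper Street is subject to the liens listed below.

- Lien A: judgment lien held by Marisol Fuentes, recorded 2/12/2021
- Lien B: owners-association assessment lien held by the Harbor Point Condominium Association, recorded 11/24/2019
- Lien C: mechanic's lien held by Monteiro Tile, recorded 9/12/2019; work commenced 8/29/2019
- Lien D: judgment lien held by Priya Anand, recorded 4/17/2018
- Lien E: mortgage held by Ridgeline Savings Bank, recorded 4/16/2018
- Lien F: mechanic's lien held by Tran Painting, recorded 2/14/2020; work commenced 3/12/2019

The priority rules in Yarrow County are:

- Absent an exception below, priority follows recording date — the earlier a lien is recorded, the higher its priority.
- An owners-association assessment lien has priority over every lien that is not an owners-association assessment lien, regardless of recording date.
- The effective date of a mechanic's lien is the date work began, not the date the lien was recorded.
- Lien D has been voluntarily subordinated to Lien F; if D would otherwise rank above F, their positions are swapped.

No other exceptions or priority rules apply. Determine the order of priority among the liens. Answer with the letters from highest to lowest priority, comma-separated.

First, effective dates: C relates back to 8/29/2019 (work commenced); F is treated as recorded 3/12/2019, the work-commencement date.
B, as an owners-association assessment lien, has superpriority and ranks first.
The other liens, earliest effective date first: E (4/16/2018), D (4/17/2018), F (3/12/2019), C (8/29/2019), A (2/12/2021).
D would otherwise be senior to F, so under the subordination agreement D and F exchange positions.

B, E, F, D, C, A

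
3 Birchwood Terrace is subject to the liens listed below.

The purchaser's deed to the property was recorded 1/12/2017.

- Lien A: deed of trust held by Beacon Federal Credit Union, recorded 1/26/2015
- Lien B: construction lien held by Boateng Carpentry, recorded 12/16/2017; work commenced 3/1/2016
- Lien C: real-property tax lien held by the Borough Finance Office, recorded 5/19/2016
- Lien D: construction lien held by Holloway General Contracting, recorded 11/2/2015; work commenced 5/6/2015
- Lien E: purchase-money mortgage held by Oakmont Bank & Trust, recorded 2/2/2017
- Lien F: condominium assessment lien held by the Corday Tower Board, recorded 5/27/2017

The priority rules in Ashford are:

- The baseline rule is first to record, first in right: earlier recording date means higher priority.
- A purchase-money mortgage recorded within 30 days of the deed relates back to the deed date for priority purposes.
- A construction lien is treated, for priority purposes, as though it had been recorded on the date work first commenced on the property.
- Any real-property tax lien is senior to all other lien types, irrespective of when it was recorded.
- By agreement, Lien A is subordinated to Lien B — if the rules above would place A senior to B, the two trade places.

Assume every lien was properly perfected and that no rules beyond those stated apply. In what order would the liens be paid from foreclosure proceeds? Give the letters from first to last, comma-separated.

C, B, D, A, E, F

First, effective dates: B is treated as recorded 3/1/2016, the work-commencement date; D relates back to 5/6/2015 (work commenced); E was recorded within the 30-day window, so its effective date is the deed date 1/12/2017.
C is a real-property tax lien and takes priority over every other lien.
Among the remaining liens, by effective date: A (1/26/2015), D (5/6/2015), B (3/1/2016), E (1/12/2017), F (5/27/2017).
A is senior to B before the subordination, so the two trade places.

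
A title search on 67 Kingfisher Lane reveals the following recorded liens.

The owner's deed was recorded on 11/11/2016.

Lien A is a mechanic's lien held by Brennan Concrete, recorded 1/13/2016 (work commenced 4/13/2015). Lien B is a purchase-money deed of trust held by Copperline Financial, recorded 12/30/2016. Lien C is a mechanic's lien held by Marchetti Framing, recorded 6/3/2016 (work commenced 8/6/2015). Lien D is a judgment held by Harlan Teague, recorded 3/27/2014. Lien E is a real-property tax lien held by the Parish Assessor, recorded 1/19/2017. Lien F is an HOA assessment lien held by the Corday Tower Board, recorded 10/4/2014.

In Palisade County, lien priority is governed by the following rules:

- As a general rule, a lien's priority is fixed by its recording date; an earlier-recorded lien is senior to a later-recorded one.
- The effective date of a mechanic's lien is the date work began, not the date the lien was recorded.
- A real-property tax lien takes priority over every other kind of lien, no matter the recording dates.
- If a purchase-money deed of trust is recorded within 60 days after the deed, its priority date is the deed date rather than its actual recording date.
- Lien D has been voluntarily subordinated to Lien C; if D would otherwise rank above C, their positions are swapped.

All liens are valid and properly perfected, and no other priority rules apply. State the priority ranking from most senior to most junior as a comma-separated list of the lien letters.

Effective dates after the stated exceptions: A relates back to 4/13/2015 (work commenced); B relates back to the deed date 11/11/2016; C is treated as recorded 8/6/2015, the work-commencement date.
E is a real-property tax lien, so it outranks all other liens regardless of date.
The other liens, earliest effective date first: D (3/27/2014), F (10/4/2014), A (4/13/2015), C (8/6/2015), B (11/11/2016).
D is senior to C before the subordination, so the two trade places.

E, C, F, A, D, B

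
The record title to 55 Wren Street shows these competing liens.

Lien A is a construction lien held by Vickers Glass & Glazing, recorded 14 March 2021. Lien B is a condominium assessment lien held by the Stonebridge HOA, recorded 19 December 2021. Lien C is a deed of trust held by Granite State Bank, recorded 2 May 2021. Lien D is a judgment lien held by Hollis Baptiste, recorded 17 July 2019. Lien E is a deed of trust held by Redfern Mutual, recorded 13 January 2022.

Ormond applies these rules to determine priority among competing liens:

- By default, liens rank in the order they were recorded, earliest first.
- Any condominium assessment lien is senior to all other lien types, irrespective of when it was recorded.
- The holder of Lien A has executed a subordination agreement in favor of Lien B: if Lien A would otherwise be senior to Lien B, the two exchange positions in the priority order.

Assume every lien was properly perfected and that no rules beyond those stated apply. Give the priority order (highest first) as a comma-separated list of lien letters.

B, D, A, C, E

B is a condominium assessment lien, so it outranks all other liens regardless of date.
The other liens, earliest effective date first: D (17 July 2019), A (14 March 2021), C (2 May 2021), E (13 January 2022).
A is already junior to B, so the subordination agreement changes nothing.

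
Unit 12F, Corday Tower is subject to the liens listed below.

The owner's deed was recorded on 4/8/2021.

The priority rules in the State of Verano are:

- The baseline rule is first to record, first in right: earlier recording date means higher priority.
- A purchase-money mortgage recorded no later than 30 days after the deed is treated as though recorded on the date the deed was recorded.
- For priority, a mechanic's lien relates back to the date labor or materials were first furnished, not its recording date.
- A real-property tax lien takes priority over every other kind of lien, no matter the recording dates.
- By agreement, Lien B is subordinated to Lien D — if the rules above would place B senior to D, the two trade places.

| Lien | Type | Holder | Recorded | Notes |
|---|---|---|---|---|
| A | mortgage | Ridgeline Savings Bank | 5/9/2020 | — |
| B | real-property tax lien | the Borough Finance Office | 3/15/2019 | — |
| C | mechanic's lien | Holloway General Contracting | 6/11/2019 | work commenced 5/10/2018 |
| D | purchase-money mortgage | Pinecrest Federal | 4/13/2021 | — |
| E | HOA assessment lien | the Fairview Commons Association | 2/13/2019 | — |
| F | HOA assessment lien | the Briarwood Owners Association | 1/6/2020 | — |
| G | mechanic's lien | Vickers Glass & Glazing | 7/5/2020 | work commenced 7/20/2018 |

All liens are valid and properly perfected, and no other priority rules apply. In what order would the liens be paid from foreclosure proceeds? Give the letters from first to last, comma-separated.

D, C, G, E, F, A, B

Adjusting effective dates: C relates back to 5/10/2018 (work commenced); D was recorded within the 30-day window, so its effective date is the deed date 4/8/2021; G relates back to 7/20/2018 (work commenced).
As a real-property tax lien, B is senior to every other lien.
Remaining liens by effective date: C (5/10/2018), G (7/20/2018), E (2/13/2019), F (1/6/2020), A (5/9/2020), D (4/8/2021).
B is senior to D before the subordination, so the two trade places.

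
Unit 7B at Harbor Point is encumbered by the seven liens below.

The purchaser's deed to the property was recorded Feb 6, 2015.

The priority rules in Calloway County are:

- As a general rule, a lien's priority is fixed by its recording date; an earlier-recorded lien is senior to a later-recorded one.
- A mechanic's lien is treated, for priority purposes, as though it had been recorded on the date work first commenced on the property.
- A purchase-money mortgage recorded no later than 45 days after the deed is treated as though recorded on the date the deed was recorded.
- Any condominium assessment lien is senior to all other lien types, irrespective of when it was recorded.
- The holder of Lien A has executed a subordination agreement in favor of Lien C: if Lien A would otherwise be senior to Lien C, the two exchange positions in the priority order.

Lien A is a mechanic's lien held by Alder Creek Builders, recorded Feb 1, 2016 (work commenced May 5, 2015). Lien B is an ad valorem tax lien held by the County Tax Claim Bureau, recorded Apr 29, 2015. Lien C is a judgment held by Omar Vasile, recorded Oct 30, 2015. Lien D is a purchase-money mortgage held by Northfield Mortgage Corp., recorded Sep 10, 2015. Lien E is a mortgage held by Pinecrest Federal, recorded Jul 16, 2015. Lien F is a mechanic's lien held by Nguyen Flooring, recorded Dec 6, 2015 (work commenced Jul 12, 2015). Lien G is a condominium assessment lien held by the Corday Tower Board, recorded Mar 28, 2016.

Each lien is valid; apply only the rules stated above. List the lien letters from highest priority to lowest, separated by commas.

G, B, C, F, E, D, A

Effective dates after the stated exceptions: A's effective date is May 5, 2015, when work began; D missed the 45-day window (216 days after the deed), so its recording date stands; F's effective date is Jul 12, 2015, when work began.
As a condominium assessment lien, G is senior to every other lien.
Remaining liens by effective date: B (Apr 29, 2015), A (May 5, 2015), F (Jul 12, 2015), E (Jul 16, 2015), D (Sep 10, 2015), C (Oct 30, 2015).
A would otherwise be senior to C, so under the subordination agreement A and C exchange positions.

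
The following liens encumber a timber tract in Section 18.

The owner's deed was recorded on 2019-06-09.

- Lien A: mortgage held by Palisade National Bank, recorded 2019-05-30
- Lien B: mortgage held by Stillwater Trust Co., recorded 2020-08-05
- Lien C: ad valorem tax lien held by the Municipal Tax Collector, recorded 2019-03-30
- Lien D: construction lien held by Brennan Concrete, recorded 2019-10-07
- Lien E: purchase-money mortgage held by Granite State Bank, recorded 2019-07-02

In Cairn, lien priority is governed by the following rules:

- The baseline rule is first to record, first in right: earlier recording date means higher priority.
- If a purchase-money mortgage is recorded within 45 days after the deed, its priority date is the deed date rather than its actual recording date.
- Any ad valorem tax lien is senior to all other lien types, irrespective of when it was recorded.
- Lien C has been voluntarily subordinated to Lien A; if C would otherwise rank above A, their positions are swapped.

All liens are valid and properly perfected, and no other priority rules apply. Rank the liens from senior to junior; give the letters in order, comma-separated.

A, C, E, D, B

First, effective dates: E was recorded within the 45-day window, so its effective date is the deed date 2019-06-09.
C, as an ad valorem tax lien, has superpriority and ranks first.
Remaining liens by effective date: A (2019-05-30), E (2019-06-09), D (2019-10-07), B (2020-08-05).
Because C would otherwise rank above A, the subordination swaps them.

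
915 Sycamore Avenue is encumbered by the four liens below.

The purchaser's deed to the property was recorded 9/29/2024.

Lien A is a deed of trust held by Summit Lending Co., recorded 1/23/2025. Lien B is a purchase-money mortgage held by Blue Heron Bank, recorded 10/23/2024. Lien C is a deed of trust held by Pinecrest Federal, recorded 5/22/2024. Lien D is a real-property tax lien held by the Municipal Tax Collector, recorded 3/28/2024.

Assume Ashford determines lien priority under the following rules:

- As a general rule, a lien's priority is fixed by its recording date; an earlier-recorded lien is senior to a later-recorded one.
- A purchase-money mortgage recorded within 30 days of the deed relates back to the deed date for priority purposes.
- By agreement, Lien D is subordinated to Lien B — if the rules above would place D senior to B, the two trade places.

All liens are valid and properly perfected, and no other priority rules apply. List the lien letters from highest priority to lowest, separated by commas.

B, C, D, A

First, effective dates: B's effective date is the deed date, 9/29/2024.
Sorted by effective date: D (3/28/2024), C (5/22/2024), B (9/29/2024), A (1/23/2025).
The subordination applies — D was senior to B — so D and B swap.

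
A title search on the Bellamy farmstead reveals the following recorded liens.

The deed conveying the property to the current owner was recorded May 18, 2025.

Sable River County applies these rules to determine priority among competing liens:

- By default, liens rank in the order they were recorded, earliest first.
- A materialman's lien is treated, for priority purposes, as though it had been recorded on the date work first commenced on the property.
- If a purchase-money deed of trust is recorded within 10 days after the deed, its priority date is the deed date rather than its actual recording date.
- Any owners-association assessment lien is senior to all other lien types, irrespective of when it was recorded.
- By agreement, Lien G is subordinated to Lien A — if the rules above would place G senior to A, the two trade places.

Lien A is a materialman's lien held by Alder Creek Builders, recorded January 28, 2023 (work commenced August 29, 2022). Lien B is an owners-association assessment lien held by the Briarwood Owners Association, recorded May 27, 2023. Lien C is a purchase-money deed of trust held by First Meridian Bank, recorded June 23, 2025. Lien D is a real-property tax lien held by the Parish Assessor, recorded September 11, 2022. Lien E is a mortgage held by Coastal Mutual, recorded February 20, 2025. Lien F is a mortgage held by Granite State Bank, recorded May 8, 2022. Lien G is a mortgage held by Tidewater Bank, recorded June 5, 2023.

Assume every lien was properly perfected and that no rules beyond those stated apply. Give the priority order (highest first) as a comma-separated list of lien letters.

Effective dates after the stated exceptions: A is treated as recorded August 29, 2022, the work-commencement date; C missed the 10-day window (36 days after the deed), so its recording date stands.
B, as an owners-association assessment lien, has superpriority and ranks first.
The other liens, earliest effective date first: F (May 8, 2022), A (August 29, 2022), D (September 11, 2022), G (June 5, 2023), E (February 20, 2025), C (June 23, 2025).
G already ranks below A; the subordination has no effect.

B, F, A, D, G, E, C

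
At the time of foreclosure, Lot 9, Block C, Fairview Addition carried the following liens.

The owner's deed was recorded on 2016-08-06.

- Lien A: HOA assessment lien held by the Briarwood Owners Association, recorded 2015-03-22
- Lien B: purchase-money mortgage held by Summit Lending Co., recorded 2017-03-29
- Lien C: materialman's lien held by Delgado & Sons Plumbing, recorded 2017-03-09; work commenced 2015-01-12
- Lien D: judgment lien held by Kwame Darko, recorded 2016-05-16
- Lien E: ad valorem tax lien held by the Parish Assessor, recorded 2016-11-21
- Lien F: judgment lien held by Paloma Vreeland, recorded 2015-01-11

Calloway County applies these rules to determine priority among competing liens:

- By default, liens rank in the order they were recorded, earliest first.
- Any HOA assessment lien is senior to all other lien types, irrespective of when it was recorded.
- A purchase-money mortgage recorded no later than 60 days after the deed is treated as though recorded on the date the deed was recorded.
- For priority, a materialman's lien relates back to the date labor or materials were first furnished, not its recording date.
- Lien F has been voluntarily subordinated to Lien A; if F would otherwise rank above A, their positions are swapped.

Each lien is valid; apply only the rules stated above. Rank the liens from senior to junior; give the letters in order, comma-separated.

Effective dates: B missed the 60-day window (235 days after the deed), so its recording date stands; C relates back to 2015-01-12 (work commenced).
A is an HOA assessment lien, so it outranks all other liens regardless of date.
Remaining liens by effective date: F (2015-01-11), C (2015-01-12), D (2016-05-16), E (2016-11-21), B (2017-03-29).
F already ranks below A; the subordination has no effect.

A, F, C, D, E, B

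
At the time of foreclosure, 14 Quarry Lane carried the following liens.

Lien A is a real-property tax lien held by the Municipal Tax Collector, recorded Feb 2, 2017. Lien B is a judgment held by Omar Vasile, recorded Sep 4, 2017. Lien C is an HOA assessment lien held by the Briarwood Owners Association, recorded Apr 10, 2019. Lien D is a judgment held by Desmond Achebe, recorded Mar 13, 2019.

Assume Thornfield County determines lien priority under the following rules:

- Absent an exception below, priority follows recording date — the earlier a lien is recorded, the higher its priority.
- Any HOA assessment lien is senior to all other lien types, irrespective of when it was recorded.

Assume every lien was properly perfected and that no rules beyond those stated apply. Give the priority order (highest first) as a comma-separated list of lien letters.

C, A, B, D

C is an HOA assessment lien and takes priority over every other lien.
Ordering the rest by effective date: A (Feb 2, 2017), B (Sep 4, 2017), D (Mar 13, 2019).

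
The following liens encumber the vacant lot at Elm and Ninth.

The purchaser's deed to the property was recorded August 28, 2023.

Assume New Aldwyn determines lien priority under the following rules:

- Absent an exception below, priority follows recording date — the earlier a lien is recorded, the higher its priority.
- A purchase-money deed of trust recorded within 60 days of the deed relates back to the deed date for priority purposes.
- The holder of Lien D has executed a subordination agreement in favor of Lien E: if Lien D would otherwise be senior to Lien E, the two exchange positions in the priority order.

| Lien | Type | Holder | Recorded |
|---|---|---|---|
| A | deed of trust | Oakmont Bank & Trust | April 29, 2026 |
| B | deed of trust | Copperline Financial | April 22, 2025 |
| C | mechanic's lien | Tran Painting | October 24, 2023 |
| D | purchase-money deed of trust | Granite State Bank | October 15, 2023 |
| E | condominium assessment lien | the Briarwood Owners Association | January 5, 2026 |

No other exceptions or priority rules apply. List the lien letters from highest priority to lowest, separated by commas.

Effective dates: D relates back to the deed date August 28, 2023.
Sorted by effective date: D (August 28, 2023), C (October 24, 2023), B (April 22, 2025), E (January 5, 2026), A (April 29, 2026).
D is senior to E before the subordination, so the two trade places.

E, C, B, D, A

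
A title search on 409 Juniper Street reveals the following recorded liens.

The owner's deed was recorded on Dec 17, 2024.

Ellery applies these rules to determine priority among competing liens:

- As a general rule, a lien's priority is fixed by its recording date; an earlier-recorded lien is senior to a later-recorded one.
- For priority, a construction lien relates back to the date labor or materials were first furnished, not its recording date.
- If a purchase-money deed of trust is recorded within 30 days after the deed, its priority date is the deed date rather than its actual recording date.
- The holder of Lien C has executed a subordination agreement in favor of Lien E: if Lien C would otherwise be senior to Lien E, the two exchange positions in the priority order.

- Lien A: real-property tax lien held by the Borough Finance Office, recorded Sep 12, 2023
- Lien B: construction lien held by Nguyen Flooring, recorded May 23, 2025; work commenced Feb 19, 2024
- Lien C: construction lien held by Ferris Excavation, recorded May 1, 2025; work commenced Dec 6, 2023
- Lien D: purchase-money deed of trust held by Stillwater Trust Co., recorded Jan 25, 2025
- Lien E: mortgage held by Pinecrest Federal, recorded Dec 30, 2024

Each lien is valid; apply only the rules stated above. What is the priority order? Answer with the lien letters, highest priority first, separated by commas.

A, E, B, C, D

Adjusting effective dates: B is treated as recorded Feb 19, 2024, the work-commencement date; C relates back to Dec 6, 2023 (work commenced); D was recorded 39 days after the deed, outside the 30-day window, so it keeps its recording date.
Ordering by effective date: A (Sep 12, 2023), C (Dec 6, 2023), B (Feb 19, 2024), E (Dec 30, 2024), D (Jan 25, 2025).
The subordination applies — C was senior to E — so C and E swap.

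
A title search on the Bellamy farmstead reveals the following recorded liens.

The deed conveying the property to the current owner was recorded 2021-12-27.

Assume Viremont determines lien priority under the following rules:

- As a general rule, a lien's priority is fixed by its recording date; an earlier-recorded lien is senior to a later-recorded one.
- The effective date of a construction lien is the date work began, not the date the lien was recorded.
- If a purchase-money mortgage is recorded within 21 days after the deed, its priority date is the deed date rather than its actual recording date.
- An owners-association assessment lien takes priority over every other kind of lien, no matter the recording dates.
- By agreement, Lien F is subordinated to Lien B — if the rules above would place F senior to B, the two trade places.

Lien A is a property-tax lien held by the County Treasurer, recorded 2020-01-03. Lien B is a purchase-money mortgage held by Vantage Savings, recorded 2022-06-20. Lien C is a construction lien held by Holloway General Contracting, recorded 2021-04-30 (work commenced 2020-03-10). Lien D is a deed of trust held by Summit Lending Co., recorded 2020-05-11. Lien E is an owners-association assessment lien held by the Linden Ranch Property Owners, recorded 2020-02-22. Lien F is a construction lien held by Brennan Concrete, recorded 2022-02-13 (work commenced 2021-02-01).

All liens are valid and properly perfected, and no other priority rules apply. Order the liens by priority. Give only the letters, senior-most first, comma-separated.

E, A, C, D, B, F

Adjusting effective dates: B was recorded 175 days after the deed, outside the 21-day window, so it keeps its recording date; C's effective date is 2020-03-10, when work began; F is treated as recorded 2021-02-01, the work-commencement date.
E is an owners-association assessment lien, so it outranks all other liens regardless of date.
Remaining liens by effective date: A (2020-01-03), C (2020-03-10), D (2020-05-11), F (2021-02-01), B (2022-06-20).
The subordination applies — F was senior to B — so F and B swap.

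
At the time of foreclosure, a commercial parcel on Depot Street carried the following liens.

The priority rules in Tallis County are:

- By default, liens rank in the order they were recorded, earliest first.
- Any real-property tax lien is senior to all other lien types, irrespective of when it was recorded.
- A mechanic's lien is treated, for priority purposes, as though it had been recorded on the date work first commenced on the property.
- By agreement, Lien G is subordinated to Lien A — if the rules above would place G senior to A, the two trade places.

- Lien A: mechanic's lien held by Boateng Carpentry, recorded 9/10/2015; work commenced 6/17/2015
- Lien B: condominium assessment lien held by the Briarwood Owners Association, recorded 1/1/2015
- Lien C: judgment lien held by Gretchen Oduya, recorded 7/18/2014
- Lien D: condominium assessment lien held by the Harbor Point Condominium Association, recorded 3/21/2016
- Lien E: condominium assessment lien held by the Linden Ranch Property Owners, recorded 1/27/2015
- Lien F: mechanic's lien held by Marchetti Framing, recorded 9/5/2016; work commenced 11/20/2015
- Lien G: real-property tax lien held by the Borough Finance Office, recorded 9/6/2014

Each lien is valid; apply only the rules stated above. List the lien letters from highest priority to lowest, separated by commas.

Effective dates after the stated exceptions: A's effective date is 6/17/2015, when work began; F relates back to 11/20/2015 (work commenced).
As a real-property tax lien, G is senior to every other lien.
Ordering the rest by effective date: C (7/18/2014), B (1/1/2015), E (1/27/2015), A (6/17/2015), F (11/20/2015), D (3/21/2016).
G is senior to A before the subordination, so the two trade places.

A, C, B, E, G, F, D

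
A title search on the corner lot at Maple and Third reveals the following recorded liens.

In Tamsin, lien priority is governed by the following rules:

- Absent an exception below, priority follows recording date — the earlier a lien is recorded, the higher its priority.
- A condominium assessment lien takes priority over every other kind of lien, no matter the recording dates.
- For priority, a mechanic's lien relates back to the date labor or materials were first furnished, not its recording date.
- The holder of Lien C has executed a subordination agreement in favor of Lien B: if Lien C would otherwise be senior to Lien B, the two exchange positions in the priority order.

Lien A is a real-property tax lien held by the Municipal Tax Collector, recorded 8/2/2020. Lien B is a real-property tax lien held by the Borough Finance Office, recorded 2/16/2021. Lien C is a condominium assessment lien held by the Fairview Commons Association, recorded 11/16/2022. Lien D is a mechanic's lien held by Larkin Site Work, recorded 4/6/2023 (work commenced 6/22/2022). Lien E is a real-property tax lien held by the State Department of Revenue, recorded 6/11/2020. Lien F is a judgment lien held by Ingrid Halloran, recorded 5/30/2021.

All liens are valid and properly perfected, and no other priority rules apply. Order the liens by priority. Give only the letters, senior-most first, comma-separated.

Adjusting effective dates: D is treated as recorded 6/22/2022, the work-commencement date.
C is a condominium assessment lien and takes priority over every other lien.
Remaining liens by effective date: E (6/11/2020), A (8/2/2020), B (2/16/2021), F (5/30/2021), D (6/22/2022).
C would otherwise be senior to B, so under the subordination agreement C and B exchange positions.

B, E, A, C, F, D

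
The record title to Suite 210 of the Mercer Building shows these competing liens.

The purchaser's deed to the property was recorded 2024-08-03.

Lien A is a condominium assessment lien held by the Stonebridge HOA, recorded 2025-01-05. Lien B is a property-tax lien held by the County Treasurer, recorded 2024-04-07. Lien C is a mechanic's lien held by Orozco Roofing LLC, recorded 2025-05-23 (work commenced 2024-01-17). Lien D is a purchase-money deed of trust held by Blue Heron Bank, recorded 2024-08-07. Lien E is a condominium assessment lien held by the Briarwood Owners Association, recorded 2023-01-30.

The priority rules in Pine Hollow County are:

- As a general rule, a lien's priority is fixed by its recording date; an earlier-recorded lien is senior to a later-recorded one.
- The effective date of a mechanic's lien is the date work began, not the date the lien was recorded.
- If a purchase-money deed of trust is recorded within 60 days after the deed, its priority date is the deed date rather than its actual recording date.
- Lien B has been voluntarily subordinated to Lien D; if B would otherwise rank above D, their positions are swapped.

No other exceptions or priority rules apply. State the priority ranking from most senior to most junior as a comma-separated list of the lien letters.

First, effective dates: C's effective date is 2024-01-17, when work began; D's effective date is the deed date, 2024-08-03.
Sorted by effective date: E (2023-01-30), C (2024-01-17), B (2024-04-07), D (2024-08-03), A (2025-01-05).
The subordination applies — B was senior to D — so B and D swap.

E, C, D, B, A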